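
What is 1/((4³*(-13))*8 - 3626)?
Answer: -1/10282 ≈ -9.7257e-5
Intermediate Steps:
1/((4³*(-13))*8 - 3626) = 1/((64*(-13))*8 - 3626) = 1/(-832*8 - 3626) = 1/(-6656 - 3626) = 1/(-10282) = -1/10282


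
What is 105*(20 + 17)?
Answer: 3885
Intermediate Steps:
105*(20 + 17) = 105*37 = 3885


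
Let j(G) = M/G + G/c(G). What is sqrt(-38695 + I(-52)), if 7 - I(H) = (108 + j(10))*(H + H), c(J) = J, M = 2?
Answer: 12*I*sqrt(4745)/5 ≈ 165.32*I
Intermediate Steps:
j(G) = 1 + 2/G (j(G) = 2/G + G/G = 2/G + 1 = 1 + 2/G)
I(H) = 7 - 1092*H/5 (I(H) = 7 - (108 + (2 + 10)/10)*(H + H) = 7 - (108 + (1/10)*12)*2*H = 7 - (108 + 6/5)*2*H = 7 - 546*2*H/5 = 7 - 1092*H/5)
sqrt(-38695 + I(-52)) = sqrt(-38695 + (7 - 1092/5*(-52))) = sqrt(-38695 + (7 + 56784/5)) = sqrt(-38695 + 56819/5) = sqrt(-136656/5) = 12*I*sqrt(4745)/5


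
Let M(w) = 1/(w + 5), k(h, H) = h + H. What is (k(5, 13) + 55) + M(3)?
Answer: 585/8 ≈ 73.125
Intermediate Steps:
k(h, H) = H + h
M(w) = 1/(5 + w)
(k(5, 13) + 55) + M(3) = ((13 + 5) + 55) + 1/(5 + 3) = (18 + 55) + 1/8 = 73 + ⅛ = 585/8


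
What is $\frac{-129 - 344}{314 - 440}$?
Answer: $\frac{473}{126} \approx 3.754$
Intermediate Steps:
$\frac{-129 - 344}{314 - 440} = - \frac{473}{-126} = \left(-473\right) \left(- \frac{1}{126}\right) = \frac{473}{126}$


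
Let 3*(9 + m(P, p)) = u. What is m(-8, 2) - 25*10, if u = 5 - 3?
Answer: -775/3 ≈ -258.33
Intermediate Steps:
u = 2
m(P, p) = -25/3 (m(P, p) = -9 + (1/3)*2 = -9 + 2/3 = -25/3)
m(-8, 2) - 25*10 = -25/3 - 25*10 = -25/3 - 250 = -775/3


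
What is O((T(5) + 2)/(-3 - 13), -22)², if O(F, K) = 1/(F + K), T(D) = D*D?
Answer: 256/143641 ≈ 0.0017822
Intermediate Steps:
T(D) = D²
O((T(5) + 2)/(-3 - 13), -22)² = (1/((5² + 2)/(-3 - 13) - 22))² = (1/((25 + 2)/(-16) - 22))² = (1/(27*(-1/16) - 22))² = (1/(-27/16 - 22))² = (1/(-379/16))² = (-16/379)² = 256/143641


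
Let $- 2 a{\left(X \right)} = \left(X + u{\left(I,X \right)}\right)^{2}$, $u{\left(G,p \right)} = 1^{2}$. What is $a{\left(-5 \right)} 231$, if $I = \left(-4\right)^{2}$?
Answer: $-1848$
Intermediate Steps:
$I = 16$
$u{\left(G,p \right)} = 1$
$a{\left(X \right)} = - \frac{\left(1 + X\right)^{2}}{2}$ ($a{\left(X \right)} = - \frac{\left(X + 1\right)^{2}}{2} = - \frac{\left(1 + X\right)^{2}}{2}$)
$a{\left(-5 \right)} 231 = - \frac{\left(1 - 5\right)^{2}}{2} \cdot 231 = - \frac{\left(-4\right)^{2}}{2} \cdot 231 = \left(- \frac{1}{2}\right) 16 \cdot 231 = \left(-8\right) 231 = -1848$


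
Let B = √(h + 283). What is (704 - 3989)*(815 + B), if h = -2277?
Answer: -2677275 - 3285*I*√1994 ≈ -2.6773e+6 - 1.4669e+5*I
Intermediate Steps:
B = I*√1994 (B = √(-2277 + 283) = √(-1994) = I*√1994 ≈ 44.654*I)
(704 - 3989)*(815 + B) = (704 - 3989)*(815 + I*√1994) = -3285*(815 + I*√1994) = -2677275 - 3285*I*√1994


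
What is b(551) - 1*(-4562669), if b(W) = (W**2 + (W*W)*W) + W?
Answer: 172150972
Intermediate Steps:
b(W) = W + W**2 + W**3 (b(W) = (W**2 + W**2*W) + W = (W**2 + W**3) + W = W + W**2 + W**3)
b(551) - 1*(-4562669) = 551*(1 + 551 + 551**2) - 1*(-4562669) = 551*(1 + 551 + 303601) + 4562669 = 551*304153 + 4562669 = 167588303 + 4562669 = 172150972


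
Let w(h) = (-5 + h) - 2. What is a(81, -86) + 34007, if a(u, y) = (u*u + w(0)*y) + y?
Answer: 41084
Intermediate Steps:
w(h) = -7 + h
a(u, y) = u² - 6*y (a(u, y) = (u*u + (-7 + 0)*y) + y = (u² - 7*y) + y = u² - 6*y)
a(81, -86) + 34007 = (81² - 6*(-86)) + 34007 = (6561 + 516) + 34007 = 7077 + 34007 = 41084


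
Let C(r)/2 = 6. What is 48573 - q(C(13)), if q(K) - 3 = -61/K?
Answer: 582901/12 ≈ 48575.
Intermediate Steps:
C(r) = 12 (C(r) = 2*6 = 12)
q(K) = 3 - 61/K
48573 - q(C(13)) = 48573 - (3 - 61/12) = 48573 - 1*(-25/12) = 48573 + 25/12 = 582901/12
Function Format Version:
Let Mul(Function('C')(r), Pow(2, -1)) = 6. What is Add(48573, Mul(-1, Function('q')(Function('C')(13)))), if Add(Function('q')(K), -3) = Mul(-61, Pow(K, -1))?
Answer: Rational(582901, 12) ≈ 48575.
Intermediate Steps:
Function('C')(r) = 12 (Function('C')(r) = Mul(2, 6) = 12)
Function('q')(K) = Add(3, Mul(-61, Pow(K, -1)))
Add(48573, Mul(-1, Function('q')(Function('C')(13)))) = Add(48573, Mul(-1, Add(3, Mul(-61, Pow(12, -1))))) = Add(48573, Mul(-1, Add(3, Mul(-61, Rational(1, 12))))) = Add(48573, Mul(-1, Add(3, Rational(-61, 12)))) = Add(48573, Mul(-1, Rational(-25, 12))) = Add(48573, Rational(25, 12)) = Rational(582901, 12)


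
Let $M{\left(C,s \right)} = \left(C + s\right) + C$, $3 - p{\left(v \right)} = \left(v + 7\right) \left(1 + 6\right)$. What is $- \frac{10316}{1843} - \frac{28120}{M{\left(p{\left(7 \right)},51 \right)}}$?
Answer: $\frac{50391236}{256177} \approx 196.7$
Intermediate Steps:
$p{\left(v \right)} = -46 - 7 v$ ($p{\left(v \right)} = 3 - \left(v + 7\right) \left(1 + 6\right) = 3 - \left(7 + v\right) 7 = 3 - \left(49 + 7 v\right) = -46 - 7 v$)
$M{\left(C,s \right)} = s + 2 C$
$- \frac{10316}{1843} - \frac{28120}{M{\left(p{\left(7 \right)},51 \right)}} = - \frac{10316}{1843} - \frac{28120}{51 + 2 \left(-46 - 49\right)} = \left(-10316\right) \frac{1}{1843} - \frac{28120}{51 + 2 \left(-46 - 49\right)} = - \frac{10316}{1843} - \frac{28120}{51 + 2 \left(-95\right)} = - \frac{10316}{1843} - \frac{28120}{51 - 190} = - \frac{10316}{1843} - \frac{28120}{-139} = - \frac{10316}{1843} - - \frac{28120}{139} = - \frac{10316}{1843} + \frac{28120}{139} = \frac{50391236}{256177}$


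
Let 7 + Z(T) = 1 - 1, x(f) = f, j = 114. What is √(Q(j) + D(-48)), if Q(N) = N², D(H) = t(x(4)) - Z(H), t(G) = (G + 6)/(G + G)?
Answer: √52017/2 ≈ 114.04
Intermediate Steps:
t(G) = (6 + G)/(2*G) (t(G) = (6 + G)/((2*G)) = (6 + G)*(1/(2*G)) = (6 + G)/(2*G))
Z(T) = -7 (Z(T) = -7 + (1 - 1) = -7 + 0 = -7)
D(H) = 33/4 (D(H) = (½)*(6 + 4)/4 - 1*(-7) = (½)*(¼)*10 + 7 = 5/4 + 7 = 33/4)
√(Q(j) + D(-48)) = √(114² + 33/4) = √(12996 + 33/4) = √(52017/4) = √52017/2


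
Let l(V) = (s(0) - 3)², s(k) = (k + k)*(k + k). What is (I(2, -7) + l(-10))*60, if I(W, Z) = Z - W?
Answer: 0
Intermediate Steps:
s(k) = 4*k² (s(k) = (2*k)*(2*k) = 4*k²)
l(V) = 9 (l(V) = (4*0² - 3)² = (4*0 - 3)² = (0 - 3)² = (-3)² = 9)
(I(2, -7) + l(-10))*60 = ((-7 - 1*2) + 9)*60 = ((-7 - 2) + 9)*60 = (-9 + 9)*60 = 0*60 = 0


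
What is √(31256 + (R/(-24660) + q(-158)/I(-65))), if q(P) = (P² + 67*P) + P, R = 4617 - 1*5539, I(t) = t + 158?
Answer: √509871010086370/127410 ≈ 177.23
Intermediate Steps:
I(t) = 158 + t
R = -922 (R = 4617 - 5539 = -922)
q(P) = P² + 68*P
√(31256 + (R/(-24660) + q(-158)/I(-65))) = √(31256 + (-922/(-24660) + (-158*(68 - 158))/(158 - 65))) = √(31256 + (-922*(-1/24660) - 158*(-90)/93)) = √(31256 + (461/12330 + 14220*(1/93))) = √(31256 + (461/12330 + 4740/31)) = √(31256 + 58458491/382230) = √(12005439371/382230) = √509871010086370/127410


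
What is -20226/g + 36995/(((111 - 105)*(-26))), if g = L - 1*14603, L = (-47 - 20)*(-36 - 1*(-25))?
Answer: -84969569/360516 ≈ -235.69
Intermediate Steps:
L = 737 (L = -67*(-36 + 25) = -67*(-11) = 737)
g = -13866 (g = 737 - 1*14603 = 737 - 14603 = -13866)
-20226/g + 36995/(((111 - 105)*(-26))) = -20226/(-13866) + 36995/(((111 - 105)*(-26))) = -20226*(-1/13866) + 36995/((6*(-26))) = 3371/2311 + 36995/(-156) = 3371/2311 + 36995*(-1/156) = 3371/2311 - 36995/156 = -84969569/360516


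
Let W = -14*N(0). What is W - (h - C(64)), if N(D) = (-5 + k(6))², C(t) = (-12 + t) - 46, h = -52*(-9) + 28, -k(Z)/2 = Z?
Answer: -4536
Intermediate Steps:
k(Z) = -2*Z
h = 496 (h = 468 + 28 = 496)
C(t) = -58 + t
N(D) = 289 (N(D) = (-5 - 2*6)² = (-5 - 12)² = (-17)² = 289)
W = -4046 (W = -14*289 = -4046)
W - (h - C(64)) = -4046 - (496 - (-58 + 64)) = -4046 - (496 - 1*6) = -4046 - (496 - 6) = -4046 - 1*490 = -4046 - 490 = -4536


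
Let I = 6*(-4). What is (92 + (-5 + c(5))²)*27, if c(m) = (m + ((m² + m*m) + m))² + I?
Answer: 344307591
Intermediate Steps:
I = -24
c(m) = -24 + (2*m + 2*m²)² (c(m) = (m + ((m² + m*m) + m))² - 24 = (m + ((m² + m²) + m))² - 24 = (m + (2*m² + m))² - 24 = (m + (m + 2*m²))² - 24 = (2*m + 2*m²)² - 24 = -24 + (2*m + 2*m²)²)
(92 + (-5 + c(5))²)*27 = (92 + (-5 + (-24 + 4*5²*(1 + 5)²))²)*27 = (92 + (-5 + (-24 + 4*25*6²))²)*27 = (92 + (-5 + (-24 + 4*25*36))²)*27 = (92 + (-5 + (-24 + 3600))²)*27 = (92 + (-5 + 3576)²)*27 = (92 + 3571²)*27 = (92 + 12752041)*27 = 12752133*27 = 344307591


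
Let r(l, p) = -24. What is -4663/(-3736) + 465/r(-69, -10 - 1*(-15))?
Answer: -33861/1868 ≈ -18.127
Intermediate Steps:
-4663/(-3736) + 465/r(-69, -10 - 1*(-15)) = -4663/(-3736) + 465/(-24) = -4663*(-1/3736) + 465*(-1/24) = 4663/3736 - 155/8 = -33861/1868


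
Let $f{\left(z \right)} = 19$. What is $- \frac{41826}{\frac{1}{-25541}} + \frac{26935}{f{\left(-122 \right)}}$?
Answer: $\frac{20297306389}{19} \approx 1.0683 \cdot 10^{9}$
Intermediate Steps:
$- \frac{41826}{\frac{1}{-25541}} + \frac{26935}{f{\left(-122 \right)}} = - \frac{41826}{\frac{1}{-25541}} + \frac{26935}{19} = - \frac{41826}{- \frac{1}{25541}} + 26935 \cdot \frac{1}{19} = \left(-41826\right) \left(-25541\right) + \frac{26935}{19} = 1068277866 + \frac{26935}{19} = \frac{20297306389}{19}$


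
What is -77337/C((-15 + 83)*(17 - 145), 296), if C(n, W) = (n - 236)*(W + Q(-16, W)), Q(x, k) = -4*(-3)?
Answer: 25779/917840 ≈ 0.028087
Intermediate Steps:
Q(x, k) = 12
C(n, W) = (-236 + n)*(12 + W) (C(n, W) = (n - 236)*(W + 12) = (-236 + n)*(12 + W))
-77337/C((-15 + 83)*(17 - 145), 296) = -77337/(-2832 - 236*296 + 12*((-15 + 83)*(17 - 145)) + 296*((-15 + 83)*(17 - 145))) = -77337/(-2832 - 69856 + 12*(68*(-128)) + 296*(68*(-128))) = -77337/(-2832 - 69856 + 12*(-8704) + 296*(-8704)) = -77337/(-2832 - 69856 - 104448 - 2576384) = -77337/(-2753520) = -77337*(-1/2753520) = 25779/917840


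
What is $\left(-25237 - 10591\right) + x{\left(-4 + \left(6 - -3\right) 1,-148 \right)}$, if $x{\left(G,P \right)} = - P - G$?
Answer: $-35685$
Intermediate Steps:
$x{\left(G,P \right)} = - G - P$
$\left(-25237 - 10591\right) + x{\left(-4 + \left(6 - -3\right) 1,-148 \right)} = \left(-25237 - 10591\right) - \left(-152 + \left(6 - -3\right) 1\right) = -35828 + \left(- (-4 + \left(6 + 3\right) 1) + 148\right) = -35828 + \left(- (-4 + 9 \cdot 1) + 148\right) = -35828 + \left(- (-4 + 9) + 148\right) = -35828 + \left(\left(-1\right) 5 + 148\right) = -35828 + \left(-5 + 148\right) = -35828 + 143 = -35685$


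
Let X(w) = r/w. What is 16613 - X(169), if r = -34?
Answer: 2807631/169 ≈ 16613.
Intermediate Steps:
X(w) = -34/w
16613 - X(169) = 16613 - (-34)/169 = 16613 - 1*(-34/169) = 16613 + 34/169 = 2807631/169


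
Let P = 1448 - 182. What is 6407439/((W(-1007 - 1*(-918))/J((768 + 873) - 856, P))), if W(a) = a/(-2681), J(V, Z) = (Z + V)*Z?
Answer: 44604703860244794/89 ≈ 5.0118e+14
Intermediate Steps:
P = 1266
J(V, Z) = Z*(V + Z) (J(V, Z) = (V + Z)*Z = Z*(V + Z))
W(a) = -a/2681 (W(a) = a*(-1/2681) = -a/2681)
6407439/((W(-1007 - 1*(-918))/J((768 + 873) - 856, P))) = 6407439/(((-(-1007 - 1*(-918))/2681)/((1266*(((768 + 873) - 856) + 1266))))) = 6407439/(((-(-1007 + 918)/2681)/((1266*((1641 - 856) + 1266))))) = 6407439/(((-1/2681*(-89))/((1266*(785 + 1266))))) = 6407439/((89/(2681*((1266*2051))))) = 6407439/(((89/2681)/2596566)) = 6407439/(((89/2681)*(1/2596566))) = 6407439/(89/6961393446) = 6407439*(6961393446/89) = 44604703860244794/89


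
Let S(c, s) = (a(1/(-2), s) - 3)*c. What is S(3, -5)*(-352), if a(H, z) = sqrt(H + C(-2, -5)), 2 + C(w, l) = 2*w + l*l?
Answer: 3168 - 528*sqrt(74) ≈ -1374.0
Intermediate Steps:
C(w, l) = -2 + l**2 + 2*w (C(w, l) = -2 + (2*w + l*l) = -2 + (2*w + l**2) = -2 + (l**2 + 2*w) = -2 + l**2 + 2*w)
a(H, z) = sqrt(19 + H) (a(H, z) = sqrt(H + (-2 + (-5)**2 + 2*(-2))) = sqrt(H + (-2 + 25 - 4)) = sqrt(H + 19) = sqrt(19 + H))
S(c, s) = c*(-3 + sqrt(74)/2) (S(c, s) = (sqrt(19 + 1/(-2)) - 3)*c = (sqrt(19 - 1/2) - 3)*c = (sqrt(37/2) - 3)*c = (sqrt(74)/2 - 3)*c = (-3 + sqrt(74)/2)*c = c*(-3 + sqrt(74)/2))
S(3, -5)*(-352) = ((1/2)*3*(-6 + sqrt(74)))*(-352) = (-9 + 3*sqrt(74)/2)*(-352) = 3168 - 528*sqrt(74)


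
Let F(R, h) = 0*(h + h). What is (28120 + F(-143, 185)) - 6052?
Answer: 22068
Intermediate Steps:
F(R, h) = 0 (F(R, h) = 0*(2*h) = 0)
(28120 + F(-143, 185)) - 6052 = (28120 + 0) - 6052 = 28120 - 6052 = 22068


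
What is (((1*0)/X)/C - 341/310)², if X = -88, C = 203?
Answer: 121/100 ≈ 1.2100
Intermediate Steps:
(((1*0)/X)/C - 341/310)² = (((1*0)/(-88))/203 - 341/310)² = ((0*(-1/88))*(1/203) - 341*1/310)² = (0*(1/203) - 11/10)² = (0 - 11/10)² = (-11/10)² = 121/100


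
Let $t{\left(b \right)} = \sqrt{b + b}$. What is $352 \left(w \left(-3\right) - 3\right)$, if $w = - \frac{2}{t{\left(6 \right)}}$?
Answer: $-1056 + 352 \sqrt{3} \approx -446.32$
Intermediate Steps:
$t{\left(b \right)} = \sqrt{2} \sqrt{b}$ ($t{\left(b \right)} = \sqrt{2 b} = \sqrt{2} \sqrt{b}$)
$w = - \frac{\sqrt{3}}{3}$ ($w = - \frac{2}{\sqrt{2} \sqrt{6}} = - \frac{2}{2 \sqrt{3}} = - 2 \frac{\sqrt{3}}{6} = - \frac{\sqrt{3}}{3} \approx -0.57735$)
$352 \left(w \left(-3\right) - 3\right) = 352 \left(- \frac{\sqrt{3}}{3} \left(-3\right) - 3\right) = 352 \left(\sqrt{3} + \left(-5 + 2\right)\right) = 352 \left(\sqrt{3} - 3\right) = 352 \left(-3 + \sqrt{3}\right) = -1056 + 352 \sqrt{3}$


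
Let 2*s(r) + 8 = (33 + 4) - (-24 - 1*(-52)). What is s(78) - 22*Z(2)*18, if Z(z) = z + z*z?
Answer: -4751/2 ≈ -2375.5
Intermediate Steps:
Z(z) = z + z**2
s(r) = 1/2 (s(r) = -4 + ((33 + 4) - (-24 - 1*(-52)))/2 = -4 + (37 - (-24 + 52))/2 = -4 + (37 - 1*28)/2 = -4 + (37 - 28)/2 = -4 + (1/2)*9 = -4 + 9/2 = 1/2)
s(78) - 22*Z(2)*18 = 1/2 - 22*(2*(1 + 2))*18 = 1/2 - 22*(2*3)*18 = 1/2 - 22*6*18 = 1/2 - 132*18 = 1/2 - 1*2376 = 1/2 - 2376 = -4751/2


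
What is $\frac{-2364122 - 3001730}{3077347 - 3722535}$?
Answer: $\frac{1341463}{161297} \approx 8.3167$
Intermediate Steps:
$\frac{-2364122 - 3001730}{3077347 - 3722535} = - \frac{5365852}{-645188} = \left(-5365852\right) \left(- \frac{1}{645188}\right) = \frac{1341463}{161297}$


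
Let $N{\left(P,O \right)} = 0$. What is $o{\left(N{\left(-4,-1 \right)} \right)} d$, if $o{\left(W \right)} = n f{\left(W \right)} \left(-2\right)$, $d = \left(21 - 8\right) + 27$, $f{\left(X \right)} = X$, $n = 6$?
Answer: $0$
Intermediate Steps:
$d = 40$ ($d = 13 + 27 = 40$)
$o{\left(W \right)} = - 12 W$ ($o{\left(W \right)} = 6 W \left(-2\right) = - 12 W$)
$o{\left(N{\left(-4,-1 \right)} \right)} d = \left(-12\right) 0 \cdot 40 = 0 \cdot 40 = 0$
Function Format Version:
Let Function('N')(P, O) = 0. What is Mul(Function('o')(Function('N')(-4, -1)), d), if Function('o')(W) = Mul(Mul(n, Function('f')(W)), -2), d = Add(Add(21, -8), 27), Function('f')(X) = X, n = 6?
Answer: 0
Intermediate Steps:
d = 40 (d = Add(13, 27) = 40)
Function('o')(W) = Mul(-12, W) (Function('o')(W) = Mul(Mul(6, W), -2) = Mul(-12, W))
Mul(Function('o')(Function('N')(-4, -1)), d) = Mul(Mul(-12, 0), 40) = Mul(0, 40) = 0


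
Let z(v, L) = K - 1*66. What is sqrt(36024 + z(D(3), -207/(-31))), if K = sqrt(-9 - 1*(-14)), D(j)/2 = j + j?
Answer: sqrt(35958 + sqrt(5)) ≈ 189.63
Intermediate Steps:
D(j) = 4*j (D(j) = 2*(j + j) = 2*(2*j) = 4*j)
K = sqrt(5) (K = sqrt(-9 + 14) = sqrt(5) ≈ 2.2361)
z(v, L) = -66 + sqrt(5) (z(v, L) = sqrt(5) - 1*66 = sqrt(5) - 66 = -66 + sqrt(5))
sqrt(36024 + z(D(3), -207/(-31))) = sqrt(36024 + (-66 + sqrt(5))) = sqrt(35958 + sqrt(5))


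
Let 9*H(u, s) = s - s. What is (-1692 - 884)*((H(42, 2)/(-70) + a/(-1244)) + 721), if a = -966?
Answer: -578241160/311 ≈ -1.8593e+6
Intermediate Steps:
H(u, s) = 0 (H(u, s) = (s - s)/9 = (1/9)*0 = 0)
(-1692 - 884)*((H(42, 2)/(-70) + a/(-1244)) + 721) = (-1692 - 884)*((0/(-70) - 966/(-1244)) + 721) = -2576*((0*(-1/70) - 966*(-1/1244)) + 721) = -2576*((0 + 483/622) + 721) = -2576*(483/622 + 721) = -2576*448945/622 = -578241160/311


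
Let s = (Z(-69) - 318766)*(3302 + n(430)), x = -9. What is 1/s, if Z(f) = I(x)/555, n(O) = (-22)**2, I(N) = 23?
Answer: -185/223266865034 ≈ -8.2860e-10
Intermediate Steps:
n(O) = 484
Z(f) = 23/555
s = -223266865034/185 (s = (23/555 - 318766)*(3302 + 484) = -176915107/555*3786 = -223266865034/185 ≈ -1.2068e+9)
1/s = 1/(-223266865034/185) = -185/223266865034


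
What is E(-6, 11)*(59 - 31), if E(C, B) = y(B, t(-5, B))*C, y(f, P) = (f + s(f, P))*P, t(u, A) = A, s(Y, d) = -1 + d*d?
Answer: -242088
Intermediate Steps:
s(Y, d) = -1 + d²
y(f, P) = P*(-1 + f + P²) (y(f, P) = (f + (-1 + P²))*P = (-1 + f + P²)*P = P*(-1 + f + P²))
E(C, B) = B*C*(-1 + B + B²) (E(C, B) = (B*(-1 + B + B²))*C = B*C*(-1 + B + B²))
E(-6, 11)*(59 - 31) = (11*(-6)*(-1 + 11 + 11²))*(59 - 31) = (11*(-6)*(-1 + 11 + 121))*28 = (11*(-6)*131)*28 = -8646*28 = -242088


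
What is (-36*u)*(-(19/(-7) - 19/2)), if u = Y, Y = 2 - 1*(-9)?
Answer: -33858/7 ≈ -4836.9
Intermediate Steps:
Y = 11 (Y = 2 + 9 = 11)
u = 11
(-36*u)*(-(19/(-7) - 19/2)) = (-36*11)*(-(19/(-7) - 19/2)) = -(-396)*(19*(-⅐) - 19*½) = -(-396)*(-19/7 - 19/2) = -(-396)*(-171)/14 = -396*171/14 = -33858/7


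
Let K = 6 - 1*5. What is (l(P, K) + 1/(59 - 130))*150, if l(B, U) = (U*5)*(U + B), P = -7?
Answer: -319650/71 ≈ -4502.1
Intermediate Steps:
K = 1 (K = 6 - 5 = 1)
l(B, U) = 5*U*(B + U) (l(B, U) = (5*U)*(B + U) = 5*U*(B + U))
(l(P, K) + 1/(59 - 130))*150 = (5*1*(-7 + 1) + 1/(59 - 130))*150 = (5*1*(-6) + 1/(-71))*150 = (-30 - 1/71)*150 = -2131/71*150 = -319650/71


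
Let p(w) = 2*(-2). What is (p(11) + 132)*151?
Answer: 19328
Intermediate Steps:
p(w) = -4
(p(11) + 132)*151 = (-4 + 132)*151 = 128*151 = 19328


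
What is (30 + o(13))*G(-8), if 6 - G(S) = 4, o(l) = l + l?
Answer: 112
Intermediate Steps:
o(l) = 2*l
G(S) = 2 (G(S) = 6 - 1*4 = 6 - 4 = 2)
(30 + o(13))*G(-8) = (30 + 2*13)*2 = (30 + 26)*2 = 56*2 = 112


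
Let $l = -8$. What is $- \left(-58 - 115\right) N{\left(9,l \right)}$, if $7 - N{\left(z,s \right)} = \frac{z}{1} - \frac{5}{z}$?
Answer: $- \frac{2249}{9} \approx -249.89$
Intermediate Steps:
$N{\left(z,s \right)} = 7 - z + \frac{5}{z}$ ($N{\left(z,s \right)} = 7 - \left(\frac{z}{1} - \frac{5}{z}\right) = 7 - \left(z 1 - \frac{5}{z}\right) = 7 - \left(z - \frac{5}{z}\right) = 7 - z + \frac{5}{z}$)
$- \left(-58 - 115\right) N{\left(9,l \right)} = - \left(-58 - 115\right) \left(7 - 9 + \frac{5}{9}\right) = - \left(-173\right) \left(7 - 9 + 5 \cdot \frac{1}{9}\right) = - \left(-173\right) \left(7 - 9 + \frac{5}{9}\right) = - \frac{\left(-173\right) \left(-13\right)}{9} = \left(-1\right) \frac{2249}{9} = - \frac{2249}{9}$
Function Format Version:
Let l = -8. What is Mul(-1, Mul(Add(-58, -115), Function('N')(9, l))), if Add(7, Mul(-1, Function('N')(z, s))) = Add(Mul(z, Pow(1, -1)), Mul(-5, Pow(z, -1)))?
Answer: Rational(-2249, 9) ≈ -249.89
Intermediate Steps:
Function('N')(z, s) = Add(7, Mul(-1, z), Mul(5, Pow(z, -1))) (Function('N')(z, s) = Add(7, Mul(-1, Add(Mul(z, Pow(1, -1)), Mul(-5, Pow(z, -1))))) = Add(7, Mul(-1, Add(Mul(z, 1), Mul(-5, Pow(z, -1))))) = Add(7, Mul(-1, Add(z, Mul(-5, Pow(z, -1))))) = Add(7, Add(Mul(-1, z), Mul(5, Pow(z, -1)))) = Add(7, Mul(-1, z), Mul(5, Pow(z, -1))))
Mul(-1, Mul(Add(-58, -115), Function('N')(9, l))) = Mul(-1, Mul(Add(-58, -115), Add(7, Mul(-1, 9), Mul(5, Pow(9, -1))))) = Mul(-1, Mul(-173, Add(7, -9, Mul(5, Rational(1, 9))))) = Mul(-1, Mul(-173, Add(7, -9, Rational(5, 9)))) = Mul(-1, Mul(-173, Rational(-13, 9))) = Mul(-1, Rational(2249, 9)) = Rational(-2249, 9)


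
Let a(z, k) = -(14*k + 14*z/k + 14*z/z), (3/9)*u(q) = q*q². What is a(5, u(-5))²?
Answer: 154224285796/5625 ≈ 2.7418e+7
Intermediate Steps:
u(q) = 3*q³ (u(q) = 3*(q*q²) = 3*q³)
a(z, k) = -14 - 14*k - 14*z/k (a(z, k) = -(14 + 14*k + 14*z/k) = -14*(1 + k + z/k) = -14 - 14*k - 14*z/k)
a(5, u(-5))² = (-14 - 42*(-5)³ - 14*5/3*(-5)³)² = (-14 - 42*(-125) - 14*5/3*(-125))² = (-14 - 14*(-375) - 14*5/(-375))² = (-14 + 5250 - 14*5*(-1/375))² = (-14 + 5250 + 14/75)² = (392714/75)² = 154224285796/5625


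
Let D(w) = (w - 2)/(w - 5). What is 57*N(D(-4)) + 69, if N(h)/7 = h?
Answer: 335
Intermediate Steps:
D(w) = (-2 + w)/(-5 + w)
N(h) = 7*h
57*N(D(-4)) + 69 = 57*(7*((-2 - 4)/(-5 - 4))) + 69 = 57*(7*(-6/(-9))) + 69 = 57*(7*(-⅑*(-6))) + 69 = 57*(7*(⅔)) + 69 = 57*(14/3) + 69 = 266 + 69 = 335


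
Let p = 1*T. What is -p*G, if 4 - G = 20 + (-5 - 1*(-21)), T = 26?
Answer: 832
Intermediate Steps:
p = 26 (p = 1*26 = 26)
G = -32 (G = 4 - (20 + (-5 - 1*(-21))) = 4 - (20 + (-5 + 21)) = 4 - (20 + 16) = 4 - 1*36 = 4 - 36 = -32)
-p*G = -26*(-32) = -1*(-832) = 832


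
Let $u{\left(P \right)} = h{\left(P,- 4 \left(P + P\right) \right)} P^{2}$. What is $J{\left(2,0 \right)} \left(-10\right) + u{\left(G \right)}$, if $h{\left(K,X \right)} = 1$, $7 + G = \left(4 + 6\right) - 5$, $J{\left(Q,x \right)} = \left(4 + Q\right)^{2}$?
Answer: $-356$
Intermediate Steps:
$G = -2$ ($G = -7 + \left(\left(4 + 6\right) - 5\right) = -7 + \left(10 - 5\right) = -7 + 5 = -2$)
$u{\left(P \right)} = P^{2}$ ($u{\left(P \right)} = 1 P^{2} = P^{2}$)
$J{\left(2,0 \right)} \left(-10\right) + u{\left(G \right)} = \left(4 + 2\right)^{2} \left(-10\right) + \left(-2\right)^{2} = 6^{2} \left(-10\right) + 4 = 36 \left(-10\right) + 4 = -360 + 4 = -356$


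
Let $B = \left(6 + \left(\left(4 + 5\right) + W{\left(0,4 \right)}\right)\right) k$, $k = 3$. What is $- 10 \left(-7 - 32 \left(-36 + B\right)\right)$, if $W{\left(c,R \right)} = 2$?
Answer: $4870$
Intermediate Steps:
$B = 51$ ($B = \left(6 + \left(\left(4 + 5\right) + 2\right)\right) 3 = \left(6 + \left(9 + 2\right)\right) 3 = \left(6 + 11\right) 3 = 17 \cdot 3 = 51$)
$- 10 \left(-7 - 32 \left(-36 + B\right)\right) = - 10 \left(-7 - 32 \left(-36 + 51\right)\right) = - 10 \left(-7 - 480\right) = \left(-10\right) \left(-487\right) = 4870$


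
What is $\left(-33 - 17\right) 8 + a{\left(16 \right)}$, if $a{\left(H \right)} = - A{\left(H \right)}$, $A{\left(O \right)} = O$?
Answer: $-416$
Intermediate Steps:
$a{\left(H \right)} = - H$
$\left(-33 - 17\right) 8 + a{\left(16 \right)} = \left(-33 - 17\right) 8 - 16 = \left(-50\right) 8 - 16 = -400 - 16 = -416$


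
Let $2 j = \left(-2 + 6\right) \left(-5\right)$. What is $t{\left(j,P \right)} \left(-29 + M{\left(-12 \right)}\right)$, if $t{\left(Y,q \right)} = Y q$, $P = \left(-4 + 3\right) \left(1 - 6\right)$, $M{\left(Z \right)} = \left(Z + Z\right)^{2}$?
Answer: $-27350$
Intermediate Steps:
$M{\left(Z \right)} = 4 Z^{2}$ ($M{\left(Z \right)} = \left(2 Z\right)^{2} = 4 Z^{2}$)
$P = 5$ ($P = \left(-1\right) \left(-5\right) = 5$)
$j = -10$ ($j = \frac{\left(-2 + 6\right) \left(-5\right)}{2} = \frac{4 \left(-5\right)}{2} = \frac{1}{2} \left(-20\right) = -10$)
$t{\left(j,P \right)} \left(-29 + M{\left(-12 \right)}\right) = \left(-10\right) 5 \left(-29 + 4 \left(-12\right)^{2}\right) = - 50 \left(-29 + 4 \cdot 144\right) = - 50 \left(-29 + 576\right) = \left(-50\right) 547 = -27350$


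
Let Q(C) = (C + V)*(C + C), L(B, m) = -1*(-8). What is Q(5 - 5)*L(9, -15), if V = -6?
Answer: 0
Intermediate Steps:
L(B, m) = 8
Q(C) = 2*C*(-6 + C) (Q(C) = (C - 6)*(C + C) = (-6 + C)*(2*C) = 2*C*(-6 + C))
Q(5 - 5)*L(9, -15) = (2*(5 - 5)*(-6 + (5 - 5)))*8 = (2*0*(-6 + 0))*8 = (2*0*(-6))*8 = 0*8 = 0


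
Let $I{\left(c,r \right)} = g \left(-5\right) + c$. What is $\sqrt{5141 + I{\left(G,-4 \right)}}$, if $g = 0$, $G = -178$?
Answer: $\sqrt{4963} \approx 70.449$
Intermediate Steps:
$I{\left(c,r \right)} = c$ ($I{\left(c,r \right)} = 0 \left(-5\right) + c = 0 + c = c$)
$\sqrt{5141 + I{\left(G,-4 \right)}} = \sqrt{5141 - 178} = \sqrt{4963}$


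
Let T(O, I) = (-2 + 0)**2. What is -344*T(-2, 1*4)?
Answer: -1376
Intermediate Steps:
T(O, I) = 4 (T(O, I) = (-2)**2 = 4)
-344*T(-2, 1*4) = -344*4 = -1376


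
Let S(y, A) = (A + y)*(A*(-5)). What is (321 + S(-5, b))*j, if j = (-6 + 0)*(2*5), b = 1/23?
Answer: -10222740/529 ≈ -19325.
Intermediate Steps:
b = 1/23 ≈ 0.043478
j = -60 (j = -6*10 = -60)
S(y, A) = -5*A*(A + y) (S(y, A) = (A + y)*(-5*A) = -5*A*(A + y))
(321 + S(-5, b))*j = (321 - 5*1/23*(1/23 - 5))*(-60) = (321 - 5*1/23*(-114/23))*(-60) = (321 + 570/529)*(-60) = (170379/529)*(-60) = -10222740/529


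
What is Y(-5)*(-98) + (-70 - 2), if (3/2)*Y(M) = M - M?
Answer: -72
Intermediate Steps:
Y(M) = 0 (Y(M) = 2*(M - M)/3 = (2/3)*0 = 0)
Y(-5)*(-98) + (-70 - 2) = 0*(-98) + (-70 - 2) = 0 - 72 = -72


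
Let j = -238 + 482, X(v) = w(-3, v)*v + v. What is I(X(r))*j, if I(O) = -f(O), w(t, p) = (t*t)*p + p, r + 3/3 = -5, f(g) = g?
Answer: -86376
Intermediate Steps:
r = -6 (r = -1 - 5 = -6)
w(t, p) = p + p*t² (w(t, p) = t²*p + p = p*t² + p = p + p*t²)
X(v) = v + 10*v² (X(v) = (v*(1 + (-3)²))*v + v = (v*(1 + 9))*v + v = (v*10)*v + v = (10*v)*v + v = 10*v² + v = v + 10*v²)
j = 244
I(O) = -O
I(X(r))*j = -(-6)*(1 + 10*(-6))*244 = -(-6)*(1 - 60)*244 = -(-6)*(-59)*244 = -1*354*244 = -354*244 = -86376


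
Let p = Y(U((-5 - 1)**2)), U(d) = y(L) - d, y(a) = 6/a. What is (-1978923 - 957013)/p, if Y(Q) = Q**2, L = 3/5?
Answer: -733984/169 ≈ -4343.1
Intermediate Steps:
L = 3/5 (L = 3*(1/5) = 3/5 ≈ 0.60000)
U(d) = 10 - d (U(d) = 6/(3/5) - d = 6*(5/3) - d = 10 - d)
p = 676 (p = (10 - (-5 - 1)**2)**2 = (10 - 1*(-6)**2)**2 = (10 - 1*36)**2 = (10 - 36)**2 = (-26)**2 = 676)
(-1978923 - 957013)/p = (-1978923 - 957013)/676 = -2935936*1/676 = -733984/169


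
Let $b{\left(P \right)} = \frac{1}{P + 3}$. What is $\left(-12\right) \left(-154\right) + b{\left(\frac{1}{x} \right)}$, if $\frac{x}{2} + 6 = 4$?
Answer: $\frac{20332}{11} \approx 1848.4$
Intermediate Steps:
$x = -4$ ($x = -12 + 2 \cdot 4 = -12 + 8 = -4$)
$b{\left(P \right)} = \frac{1}{3 + P}$
$\left(-12\right) \left(-154\right) + b{\left(\frac{1}{x} \right)} = \left(-12\right) \left(-154\right) + \frac{1}{3 + \frac{1}{-4}} = 1848 + \frac{1}{3 - \frac{1}{4}} = 1848 + \frac{1}{\frac{11}{4}} = 1848 + \frac{4}{11} = \frac{20332}{11}$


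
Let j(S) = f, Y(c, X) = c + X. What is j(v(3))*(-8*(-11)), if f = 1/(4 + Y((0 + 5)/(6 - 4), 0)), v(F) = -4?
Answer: 176/13 ≈ 13.538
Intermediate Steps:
Y(c, X) = X + c
f = 2/13 (f = 1/(4 + (0 + (0 + 5)/(6 - 4))) = 1/(4 + (0 + 5/2)) = 1/(4 + 5/2) = 1/(13/2) = 2/13 ≈ 0.15385)
j(S) = 2/13
j(v(3))*(-8*(-11)) = 2*(-8*(-11))/13 = (2/13)*88 = 176/13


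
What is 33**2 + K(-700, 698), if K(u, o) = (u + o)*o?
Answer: -307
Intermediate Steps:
K(u, o) = o*(o + u) (K(u, o) = (o + u)*o = o*(o + u))
33**2 + K(-700, 698) = 33**2 + 698*(698 - 700) = 1089 + 698*(-2) = 1089 - 1396 = -307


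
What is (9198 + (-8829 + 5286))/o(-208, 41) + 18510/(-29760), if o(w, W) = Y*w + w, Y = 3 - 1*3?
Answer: -27587/992 ≈ -27.809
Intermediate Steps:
Y = 0 (Y = 3 - 3 = 0)
o(w, W) = w (o(w, W) = 0*w + w = 0 + w = w)
(9198 + (-8829 + 5286))/o(-208, 41) + 18510/(-29760) = (9198 + (-8829 + 5286))/(-208) + 18510/(-29760) = (9198 - 3543)*(-1/208) + 18510*(-1/29760) = 5655*(-1/208) - 617/992 = -435/16 - 617/992 = -27587/992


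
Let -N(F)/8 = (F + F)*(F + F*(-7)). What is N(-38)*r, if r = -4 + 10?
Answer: 831744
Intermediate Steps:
r = 6
N(F) = 96*F² (N(F) = -8*(F + F)*(F + F*(-7)) = -8*2*F*(F - 7*F) = -8*2*F*(-6*F) = -(-96)*F² = 96*F²)
N(-38)*r = (96*(-38)²)*6 = (96*1444)*6 = 138624*6 = 831744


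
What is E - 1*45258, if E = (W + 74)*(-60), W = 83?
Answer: -54678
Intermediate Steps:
E = -9420 (E = (83 + 74)*(-60) = 157*(-60) = -9420)
E - 1*45258 = -9420 - 1*45258 = -9420 - 45258 = -54678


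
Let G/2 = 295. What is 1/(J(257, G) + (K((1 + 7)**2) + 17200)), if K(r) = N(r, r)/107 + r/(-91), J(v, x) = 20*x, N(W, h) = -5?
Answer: 9737/282365697 ≈ 3.4484e-5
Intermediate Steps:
G = 590 (G = 2*295 = 590)
K(r) = -5/107 - r/91 (K(r) = -5/107 + r/(-91) = -5*1/107 + r*(-1/91) = -5/107 - r/91)
1/(J(257, G) + (K((1 + 7)**2) + 17200)) = 1/(20*590 + ((-5/107 - (1 + 7)**2/91) + 17200)) = 1/(11800 + ((-5/107 - 1/91*8**2) + 17200)) = 1/(11800 + ((-5/107 - 1/91*64) + 17200)) = 1/(11800 + ((-5/107 - 64/91) + 17200)) = 1/(11800 + (-7303/9737 + 17200)) = 1/(11800 + 167469097/9737) = 1/(282365697/9737) = 9737/282365697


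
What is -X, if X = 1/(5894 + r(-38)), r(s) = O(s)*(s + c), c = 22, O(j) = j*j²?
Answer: -1/883846 ≈ -1.1314e-6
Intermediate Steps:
O(j) = j³
r(s) = s³*(22 + s) (r(s) = s³*(s + 22) = s³*(22 + s))
X = 1/883846 (X = 1/(5894 + (-38)³*(22 - 38)) = 1/(5894 - 54872*(-16)) = 1/(5894 + 877952) = 1/883846 ≈ 1.1314e-6)
-X = -1*1/883846 = -1/883846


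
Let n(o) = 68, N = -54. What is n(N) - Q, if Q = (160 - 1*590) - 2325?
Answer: 2823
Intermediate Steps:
Q = -2755 (Q = (160 - 590) - 2325 = -430 - 2325 = -2755)
n(N) - Q = 68 - 1*(-2755) = 68 + 2755 = 2823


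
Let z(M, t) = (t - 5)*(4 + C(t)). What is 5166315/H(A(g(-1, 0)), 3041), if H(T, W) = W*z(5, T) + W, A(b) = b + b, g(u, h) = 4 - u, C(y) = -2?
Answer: 469665/3041 ≈ 154.44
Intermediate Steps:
z(M, t) = -10 + 2*t (z(M, t) = (t - 5)*(4 - 2) = (-5 + t)*2 = -10 + 2*t)
A(b) = 2*b
H(T, W) = W + W*(-10 + 2*T) (H(T, W) = W*(-10 + 2*T) + W = W + W*(-10 + 2*T))
5166315/H(A(g(-1, 0)), 3041) = 5166315/((3041*(-9 + 2*(2*(4 - 1*(-1)))))) = 5166315/((3041*(-9 + 2*(2*(4 + 1))))) = 5166315/((3041*(-9 + 2*(2*5)))) = 5166315/((3041*(-9 + 2*10))) = 5166315/((3041*(-9 + 20))) = 5166315/((3041*11)) = 5166315/33451 = 5166315*(1/33451) = 469665/3041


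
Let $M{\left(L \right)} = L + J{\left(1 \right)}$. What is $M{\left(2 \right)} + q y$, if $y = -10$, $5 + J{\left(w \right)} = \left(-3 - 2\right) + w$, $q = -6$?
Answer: $53$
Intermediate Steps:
$J{\left(w \right)} = -10 + w$ ($J{\left(w \right)} = -5 + \left(\left(-3 - 2\right) + w\right) = -5 + \left(-5 + w\right) = -10 + w$)
$M{\left(L \right)} = -9 + L$ ($M{\left(L \right)} = L + \left(-10 + 1\right) = L - 9 = -9 + L$)
$M{\left(2 \right)} + q y = \left(-9 + 2\right) - -60 = -7 + 60 = 53$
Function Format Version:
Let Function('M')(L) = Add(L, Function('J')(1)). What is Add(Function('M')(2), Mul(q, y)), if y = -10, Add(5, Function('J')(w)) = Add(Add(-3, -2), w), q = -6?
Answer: 53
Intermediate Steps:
Function('J')(w) = Add(-10, w) (Function('J')(w) = Add(-5, Add(Add(-3, -2), w)) = Add(-5, Add(-5, w)) = Add(-10, w))
Function('M')(L) = Add(-9, L) (Function('M')(L) = Add(L, Add(-10, 1)) = Add(L, -9) = Add(-9, L))
Add(Function('M')(2), Mul(q, y)) = Add(Add(-9, 2), Mul(-6, -10)) = Add(-7, 60) = 53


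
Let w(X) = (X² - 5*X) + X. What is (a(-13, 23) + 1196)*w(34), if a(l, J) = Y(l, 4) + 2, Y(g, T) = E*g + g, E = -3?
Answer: 1248480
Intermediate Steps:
Y(g, T) = -2*g (Y(g, T) = -3*g + g = -2*g)
w(X) = X² - 4*X
a(l, J) = 2 - 2*l (a(l, J) = -2*l + 2 = 2 - 2*l)
(a(-13, 23) + 1196)*w(34) = ((2 - 2*(-13)) + 1196)*(34*(-4 + 34)) = ((2 + 26) + 1196)*(34*30) = (28 + 1196)*1020 = 1224*1020 = 1248480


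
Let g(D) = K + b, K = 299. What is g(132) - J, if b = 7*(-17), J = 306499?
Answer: -306319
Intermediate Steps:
b = -119
g(D) = 180 (g(D) = 299 - 119 = 180)
g(132) - J = 180 - 1*306499 = 180 - 306499 = -306319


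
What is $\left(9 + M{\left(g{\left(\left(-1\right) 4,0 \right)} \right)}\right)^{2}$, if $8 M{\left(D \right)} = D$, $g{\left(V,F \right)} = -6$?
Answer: $\frac{1089}{16} \approx 68.063$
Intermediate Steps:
$M{\left(D \right)} = \frac{D}{8}$
$\left(9 + M{\left(g{\left(\left(-1\right) 4,0 \right)} \right)}\right)^{2} = \left(9 + \frac{1}{8} \left(-6\right)\right)^{2} = \left(9 - \frac{3}{4}\right)^{2} = \left(\frac{33}{4}\right)^{2} = \frac{1089}{16}$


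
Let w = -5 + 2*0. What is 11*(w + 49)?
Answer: 484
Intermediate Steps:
w = -5 (w = -5 + 0 = -5)
11*(w + 49) = 11*(-5 + 49) = 11*44 = 484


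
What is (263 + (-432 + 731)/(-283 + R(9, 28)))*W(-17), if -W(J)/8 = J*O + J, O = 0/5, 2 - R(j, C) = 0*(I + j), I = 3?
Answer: 10010144/281 ≈ 35623.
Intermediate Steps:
R(j, C) = 2 (R(j, C) = 2 - 0*(3 + j) = 2 - 1*0 = 2 + 0 = 2)
O = 0 (O = 0*(⅕) = 0)
W(J) = -8*J (W(J) = -8*(J*0 + J) = -8*(0 + J) = -8*J)
(263 + (-432 + 731)/(-283 + R(9, 28)))*W(-17) = (263 + (-432 + 731)/(-283 + 2))*(-8*(-17)) = (263 + 299/(-281))*136 = (263 + 299*(-1/281))*136 = (263 - 299/281)*136 = (73604/281)*136 = 10010144/281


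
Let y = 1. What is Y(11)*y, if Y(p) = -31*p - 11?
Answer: -352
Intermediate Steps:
Y(p) = -11 - 31*p
Y(11)*y = (-11 - 31*11)*1 = (-11 - 341)*1 = -352*1 = -352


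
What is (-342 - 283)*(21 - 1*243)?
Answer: 138750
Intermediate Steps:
(-342 - 283)*(21 - 1*243) = -625*(21 - 243) = -625*(-222) = 138750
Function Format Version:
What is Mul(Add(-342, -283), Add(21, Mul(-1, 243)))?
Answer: 138750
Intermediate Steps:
Mul(Add(-342, -283), Add(21, Mul(-1, 243))) = Mul(-625, Add(21, -243)) = Mul(-625, -222) = 138750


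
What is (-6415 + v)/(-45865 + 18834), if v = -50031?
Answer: 56446/27031 ≈ 2.0882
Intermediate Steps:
(-6415 + v)/(-45865 + 18834) = (-6415 - 50031)/(-45865 + 18834) = -56446/(-27031) = -56446*(-1/27031) = 56446/27031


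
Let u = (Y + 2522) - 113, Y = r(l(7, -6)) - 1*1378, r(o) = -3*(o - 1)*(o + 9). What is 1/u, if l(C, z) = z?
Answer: 1/1094 ≈ 0.00091408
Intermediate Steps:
r(o) = -3*(-1 + o)*(9 + o)
Y = -1315 (Y = (27 - 24*(-6) - 3*(-6)²) - 1*1378 = (27 + 144 - 3*36) - 1378 = (27 + 144 - 108) - 1378 = 63 - 1378 = -1315)
u = 1094 (u = (-1315 + 2522) - 113 = 1207 - 113 = 1094)
1/u = 1/1094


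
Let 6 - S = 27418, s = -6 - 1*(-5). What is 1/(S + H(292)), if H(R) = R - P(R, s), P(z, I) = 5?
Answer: -1/27125 ≈ -3.6866e-5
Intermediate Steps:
s = -1 (s = -6 + 5 = -1)
S = -27412 (S = 6 - 1*27418 = 6 - 27418 = -27412)
H(R) = -5 + R (H(R) = R - 1*5 = R - 5 = -5 + R)
1/(S + H(292)) = 1/(-27412 + (-5 + 292)) = 1/(-27412 + 287) = 1/(-27125) = -1/27125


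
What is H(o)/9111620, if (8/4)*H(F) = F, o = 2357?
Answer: 2357/18223240 ≈ 0.00012934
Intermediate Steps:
H(F) = F/2
H(o)/9111620 = ((1/2)*2357)/9111620 = (2357/2)*(1/9111620) = 2357/18223240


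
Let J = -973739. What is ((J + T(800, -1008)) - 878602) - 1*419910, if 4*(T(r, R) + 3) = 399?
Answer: -9088617/4 ≈ -2.2722e+6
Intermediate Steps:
T(r, R) = 387/4 (T(r, R) = -3 + (1/4)*399 = -3 + 399/4 = 387/4)
((J + T(800, -1008)) - 878602) - 1*419910 = ((-973739 + 387/4) - 878602) - 1*419910 = (-3894569/4 - 878602) - 419910 = -7408977/4 - 419910 = -9088617/4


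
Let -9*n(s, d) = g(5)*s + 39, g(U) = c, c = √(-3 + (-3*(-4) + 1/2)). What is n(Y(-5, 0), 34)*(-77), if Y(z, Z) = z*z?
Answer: 1001/3 + 1925*√38/18 ≈ 992.92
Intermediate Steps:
Y(z, Z) = z²
c = √38/2 (c = √(-3 + (12 + ½)) = √(-3 + 25/2) = √(19/2) = √38/2 ≈ 3.0822)
g(U) = √38/2
n(s, d) = -13/3 - s*√38/18 (n(s, d) = -((√38/2)*s + 39)/9 = -(s*√38/2 + 39)/9 = -(39 + s*√38/2)/9 = -13/3 - s*√38/18)
n(Y(-5, 0), 34)*(-77) = (-13/3 - 1/18*(-5)²*√38)*(-77) = (-13/3 - 1/18*25*√38)*(-77) = (-13/3 - 25*√38/18)*(-77) = 1001/3 + 1925*√38/18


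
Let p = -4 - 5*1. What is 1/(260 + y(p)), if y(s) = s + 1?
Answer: 1/252 ≈ 0.0039683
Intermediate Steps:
p = -9 (p = -4 - 5 = -9)
y(s) = 1 + s
1/(260 + y(p)) = 1/(260 + (1 - 9)) = 1/(260 - 8) = 1/252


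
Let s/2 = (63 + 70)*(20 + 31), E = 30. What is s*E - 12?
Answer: 406968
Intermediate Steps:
s = 13566 (s = 2*((63 + 70)*(20 + 31)) = 2*(133*51) = 2*6783 = 13566)
s*E - 12 = 13566*30 - 12 = 406980 - 12 = 406968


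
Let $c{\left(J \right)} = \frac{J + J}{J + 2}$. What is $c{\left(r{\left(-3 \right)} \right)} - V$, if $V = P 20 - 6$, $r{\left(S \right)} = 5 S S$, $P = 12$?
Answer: $- \frac{10908}{47} \approx -232.09$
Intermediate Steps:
$r{\left(S \right)} = 5 S^{2}$
$c{\left(J \right)} = \frac{2 J}{2 + J}$
$V = 234$ ($V = 12 \cdot 20 - 6 = 240 - 6 = 234$)
$c{\left(r{\left(-3 \right)} \right)} - V = \frac{2 \cdot 5 \left(-3\right)^{2}}{2 + 5 \left(-3\right)^{2}} - 234 = \frac{2 \cdot 5 \cdot 9}{2 + 5 \cdot 9} - 234 = 2 \cdot 45 \frac{1}{2 + 45} - 234 = 2 \cdot 45 \cdot \frac{1}{47} - 234 = \frac{90}{47} - 234 = - \frac{10908}{47}$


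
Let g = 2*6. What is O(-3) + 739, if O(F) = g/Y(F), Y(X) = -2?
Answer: 733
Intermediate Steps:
g = 12
O(F) = -6 (O(F) = 12/(-2) = 12*(-½) = -6)
O(-3) + 739 = -6 + 739 = 733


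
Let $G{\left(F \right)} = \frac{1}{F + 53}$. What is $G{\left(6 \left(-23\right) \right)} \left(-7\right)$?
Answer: $\frac{7}{85} \approx 0.082353$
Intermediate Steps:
$G{\left(F \right)} = \frac{1}{53 + F}$
$G{\left(6 \left(-23\right) \right)} \left(-7\right) = \frac{1}{53 + 6 \left(-23\right)} \left(-7\right) = \frac{1}{53 - 138} \left(-7\right) = \frac{1}{-85} \left(-7\right) = \left(- \frac{1}{85}\right) \left(-7\right) = \frac{7}{85}$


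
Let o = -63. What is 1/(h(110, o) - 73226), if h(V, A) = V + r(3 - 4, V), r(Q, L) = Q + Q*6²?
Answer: -1/73153 ≈ -1.3670e-5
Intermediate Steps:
r(Q, L) = 37*Q (r(Q, L) = Q + Q*36 = Q + 36*Q = 37*Q)
h(V, A) = -37 + V (h(V, A) = V + 37*(3 - 4) = V + 37*(-1) = V - 37 = -37 + V)
1/(h(110, o) - 73226) = 1/((-37 + 110) - 73226) = 1/(73 - 73226) = 1/(-73153) = -1/73153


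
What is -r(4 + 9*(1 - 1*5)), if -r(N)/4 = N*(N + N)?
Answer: 8192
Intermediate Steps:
r(N) = -8*N² (r(N) = -4*N*(N + N) = -4*N*2*N = -8*N²)
-r(4 + 9*(1 - 1*5)) = -(-8)*(4 + 9*(1 - 1*5))² = -(-8)*(4 + 9*(1 - 5))² = -(-8)*(4 + 9*(-4))² = -(-8)*(4 - 36)² = -(-8)*(-32)² = -(-8)*1024 = -1*(-8192) = 8192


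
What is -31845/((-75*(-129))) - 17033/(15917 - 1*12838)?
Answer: -17523002/1985955 ≈ -8.8235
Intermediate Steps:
-31845/((-75*(-129))) - 17033/(15917 - 1*12838) = -31845/9675 - 17033/(15917 - 12838) = -31845*1/9675 - 17033/3079 = -2123/645 - 17033*1/3079 = -2123/645 - 17033/3079 = -17523002/1985955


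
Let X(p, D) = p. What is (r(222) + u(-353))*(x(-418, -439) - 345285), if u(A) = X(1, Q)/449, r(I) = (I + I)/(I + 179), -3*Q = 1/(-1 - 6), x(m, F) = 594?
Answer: -68854440087/180049 ≈ -3.8242e+5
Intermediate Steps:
Q = 1/21 (Q = -1/(3*(-1 - 6)) = -⅓/(-7) = -⅓*(-⅐) = 1/21 ≈ 0.047619)
r(I) = 2*I/(179 + I) (r(I) = (2*I)/(179 + I) = 2*I/(179 + I))
u(A) = 1/449
(r(222) + u(-353))*(x(-418, -439) - 345285) = (2*222/(179 + 222) + 1/449)*(594 - 345285) = (2*222/401 + 1/449)*(-344691) = (2*222*(1/401) + 1/449)*(-344691) = (444/401 + 1/449)*(-344691) = (199757/180049)*(-344691) = -68854440087/180049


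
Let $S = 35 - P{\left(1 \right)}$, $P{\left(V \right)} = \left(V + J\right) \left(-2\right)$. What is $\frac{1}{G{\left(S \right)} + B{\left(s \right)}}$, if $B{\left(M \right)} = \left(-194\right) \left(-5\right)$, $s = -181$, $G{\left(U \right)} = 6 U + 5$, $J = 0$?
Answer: $\frac{1}{1197} \approx 0.00083542$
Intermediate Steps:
$P{\left(V \right)} = - 2 V$ ($P{\left(V \right)} = \left(V + 0\right) \left(-2\right) = V \left(-2\right) = - 2 V$)
$S = 37$ ($S = 35 - \left(-2\right) 1 = 35 - -2 = 35 + 2 = 37$)
$G{\left(U \right)} = 5 + 6 U$
$B{\left(M \right)} = 970$
$\frac{1}{G{\left(S \right)} + B{\left(s \right)}} = \frac{1}{\left(5 + 6 \cdot 37\right) + 970} = \frac{1}{\left(5 + 222\right) + 970} = \frac{1}{227 + 970} = \frac{1}{1197}$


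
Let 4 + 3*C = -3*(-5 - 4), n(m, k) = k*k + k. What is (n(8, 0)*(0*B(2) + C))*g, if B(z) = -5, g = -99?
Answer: 0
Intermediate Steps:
n(m, k) = k + k² (n(m, k) = k² + k = k + k²)
C = 23/3 (C = -4/3 + (-3*(-5 - 4))/3 = -4/3 + (-3*(-9))/3 = -4/3 + (⅓)*27 = -4/3 + 9 = 23/3 ≈ 7.6667)
(n(8, 0)*(0*B(2) + C))*g = ((0*(1 + 0))*(0*(-5) + 23/3))*(-99) = ((0*1)*(0 + 23/3))*(-99) = (0*(23/3))*(-99) = 0*(-99) = 0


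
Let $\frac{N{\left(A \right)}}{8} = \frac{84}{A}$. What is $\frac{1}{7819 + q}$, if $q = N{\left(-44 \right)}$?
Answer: $\frac{11}{85841} \approx 0.00012814$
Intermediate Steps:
$N{\left(A \right)} = \frac{672}{A}$ ($N{\left(A \right)} = 8 \frac{84}{A} = \frac{672}{A}$)
$q = - \frac{168}{11}$ ($q = \frac{672}{-44} = 672 \left(- \frac{1}{44}\right) = - \frac{168}{11} \approx -15.273$)
$\frac{1}{7819 + q} = \frac{1}{7819 - \frac{168}{11}} = \frac{1}{\frac{85841}{11}} = \frac{11}{85841}$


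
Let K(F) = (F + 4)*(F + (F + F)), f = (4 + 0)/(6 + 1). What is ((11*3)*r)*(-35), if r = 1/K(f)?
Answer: -18865/128 ≈ -147.38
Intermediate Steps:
f = 4/7 ≈ 0.57143
K(F) = 3*F*(4 + F) (K(F) = (4 + F)*(F + 2*F) = (4 + F)*(3*F) = 3*F*(4 + F))
r = 49/384 (r = 1/(3*(4/7)*(4 + 4/7)) = 1/(3*(4/7)*(32/7)) = 1/(384/49) = 49/384 ≈ 0.12760)
((11*3)*r)*(-35) = ((11*3)*(49/384))*(-35) = (33*(49/384))*(-35) = (539/128)*(-35) = -18865/128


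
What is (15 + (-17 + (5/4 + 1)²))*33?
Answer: 1617/16 ≈ 101.06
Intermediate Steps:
(15 + (-17 + (5/4 + 1)²))*33 = (15 + (-17 + (9/4)²))*33 = (15 + (-17 + 81/16))*33 = (15 - 191/16)*33 = (49/16)*33 = 1617/16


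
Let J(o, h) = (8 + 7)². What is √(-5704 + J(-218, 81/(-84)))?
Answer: I*√5479 ≈ 74.02*I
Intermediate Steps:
J(o, h) = 225 (J(o, h) = 15² = 225)
√(-5704 + J(-218, 81/(-84))) = √(-5704 + 225) = √(-5479) = I*√5479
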